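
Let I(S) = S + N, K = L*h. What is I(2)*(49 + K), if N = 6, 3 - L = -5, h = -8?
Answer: -120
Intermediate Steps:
L = 8 (L = 3 - 1*(-5) = 3 + 5 = 8)
K = -64 (K = 8*(-8) = -64)
I(S) = 6 + S (I(S) = S + 6 = 6 + S)
I(2)*(49 + K) = (6 + 2)*(49 - 64) = 8*(-15) = -120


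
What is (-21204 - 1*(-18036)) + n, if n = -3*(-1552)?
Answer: 1488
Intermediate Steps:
n = 4656
(-21204 - 1*(-18036)) + n = (-21204 - 1*(-18036)) + 4656 = (-21204 + 18036) + 4656 = -3168 + 4656 = 1488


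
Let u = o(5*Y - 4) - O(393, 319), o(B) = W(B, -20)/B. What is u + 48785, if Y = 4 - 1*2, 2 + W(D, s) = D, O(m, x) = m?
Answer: 145178/3 ≈ 48393.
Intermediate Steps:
W(D, s) = -2 + D
Y = 2 (Y = 4 - 2 = 2)
o(B) = (-2 + B)/B
u = -1177/3 (u = (-2 + (5*2 - 4))/(5*2 - 4) - 1*393 = (-2 + (10 - 4))/(10 - 4) - 393 = (-2 + 6)/6 - 393 = (⅙)*4 - 393 = ⅔ - 393 = -1177/3 ≈ -392.33)
u + 48785 = -1177/3 + 48785 = 145178/3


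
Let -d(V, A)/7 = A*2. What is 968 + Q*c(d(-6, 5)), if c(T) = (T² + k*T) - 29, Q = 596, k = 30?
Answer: 1652484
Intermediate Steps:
d(V, A) = -14*A (d(V, A) = -7*A*2 = -14*A)
c(T) = -29 + T² + 30*T (c(T) = (T² + 30*T) - 29 = -29 + T² + 30*T)
968 + Q*c(d(-6, 5)) = 968 + 596*(-29 + (-14*5)² + 30*(-14*5)) = 968 + 596*(-29 + (-70)² + 30*(-70)) = 968 + 596*(-29 + 4900 - 2100) = 968 + 596*2771 = 968 + 1651516 = 1652484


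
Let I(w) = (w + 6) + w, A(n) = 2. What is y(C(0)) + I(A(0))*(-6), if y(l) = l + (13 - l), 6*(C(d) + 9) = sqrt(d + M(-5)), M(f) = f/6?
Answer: -47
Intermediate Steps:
M(f) = f/6 (M(f) = f*(1/6) = f/6)
C(d) = -9 + sqrt(-5/6 + d)/6 (C(d) = -9 + sqrt(d + (1/6)*(-5))/6 = -9 + sqrt(d - 5/6)/6 = -9 + sqrt(-5/6 + d)/6)
y(l) = 13
I(w) = 6 + 2*w (I(w) = (6 + w) + w = 6 + 2*w)
y(C(0)) + I(A(0))*(-6) = 13 + (6 + 2*2)*(-6) = 13 + (6 + 4)*(-6) = 13 + 10*(-6) = 13 - 60 = -47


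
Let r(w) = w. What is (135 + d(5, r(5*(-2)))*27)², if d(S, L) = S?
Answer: 72900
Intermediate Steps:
(135 + d(5, r(5*(-2)))*27)² = (135 + 5*27)² = (135 + 135)² = 270² = 72900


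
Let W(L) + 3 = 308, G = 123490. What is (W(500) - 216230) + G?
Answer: -92435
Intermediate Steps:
W(L) = 305 (W(L) = -3 + 308 = 305)
(W(500) - 216230) + G = (305 - 216230) + 123490 = -215925 + 123490 = -92435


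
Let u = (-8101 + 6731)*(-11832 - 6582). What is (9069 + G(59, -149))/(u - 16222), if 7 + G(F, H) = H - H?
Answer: 4531/12605479 ≈ 0.00035945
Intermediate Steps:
G(F, H) = -7 (G(F, H) = -7 + (H - H) = -7 + 0 = -7)
u = 25227180 (u = -1370*(-18414) = 25227180)
(9069 + G(59, -149))/(u - 16222) = (9069 - 7)/(25227180 - 16222) = 9062/25210958 = 9062*(1/25210958) = 4531/12605479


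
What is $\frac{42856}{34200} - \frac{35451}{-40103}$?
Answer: $\frac{366384796}{171440325} \approx 2.1371$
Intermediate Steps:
$\frac{42856}{34200} - \frac{35451}{-40103} = 42856 \cdot \frac{1}{34200} - - \frac{35451}{40103} = \frac{5357}{4275} + \frac{35451}{40103} = \frac{366384796}{171440325}$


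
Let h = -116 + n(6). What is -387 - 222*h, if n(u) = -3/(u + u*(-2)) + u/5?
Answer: 124938/5 ≈ 24988.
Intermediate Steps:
n(u) = 3/u + u/5 (n(u) = -3/(u - 2*u) + u*(⅕) = -3*(-1/u) + u/5 = -(-3)/u + u/5 = 3/u + u/5)
h = -1143/10 (h = -116 + (3/6 + (⅕)*6) = -116 + (3*(⅙) + 6/5) = -116 + (½ + 6/5) = -116 + 17/10 = -1143/10 ≈ -114.30)
-387 - 222*h = -387 - 222*(-1143/10) = -387 + 126873/5 = 124938/5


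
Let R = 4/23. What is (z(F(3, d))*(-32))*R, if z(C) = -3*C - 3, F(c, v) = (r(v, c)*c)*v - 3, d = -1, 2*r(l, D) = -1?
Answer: -192/23 ≈ -8.3478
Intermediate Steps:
r(l, D) = -1/2 (r(l, D) = (1/2)*(-1) = -1/2)
F(c, v) = -3 - c*v/2 (F(c, v) = (-c/2)*v - 3 = -c*v/2 - 3 = -3 - c*v/2)
z(C) = -3 - 3*C
R = 4/23 (R = 4*(1/23) = 4/23 ≈ 0.17391)
(z(F(3, d))*(-32))*R = ((-3 - 3*(-3 - 1/2*3*(-1)))*(-32))*(4/23) = ((-3 - 3*(-3 + 3/2))*(-32))*(4/23) = ((-3 - 3*(-3/2))*(-32))*(4/23) = ((-3 + 9/2)*(-32))*(4/23) = ((3/2)*(-32))*(4/23) = -48*4/23 = -192/23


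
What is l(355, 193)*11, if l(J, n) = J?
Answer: 3905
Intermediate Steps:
l(355, 193)*11 = 355*11 = 3905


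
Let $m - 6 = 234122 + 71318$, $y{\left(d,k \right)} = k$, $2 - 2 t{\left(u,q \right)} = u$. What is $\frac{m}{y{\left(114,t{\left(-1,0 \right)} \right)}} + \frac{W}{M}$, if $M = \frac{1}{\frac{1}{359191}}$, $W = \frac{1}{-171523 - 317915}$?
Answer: $\frac{35798622393258311}{175801724658} \approx 2.0363 \cdot 10^{5}$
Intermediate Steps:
$t{\left(u,q \right)} = 1 - \frac{u}{2}$
$W = - \frac{1}{489438}$ ($W = \frac{1}{-489438} = - \frac{1}{489438} \approx -2.0432 \cdot 10^{-6}$)
$M = 359191$ ($M = \frac{1}{\frac{1}{359191}} = 359191$)
$m = 305446$ ($m = 6 + \left(234122 + 71318\right) = 6 + 305440 = 305446$)
$\frac{m}{y{\left(114,t{\left(-1,0 \right)} \right)}} + \frac{W}{M} = \frac{305446}{1 - - \frac{1}{2}} - \frac{1}{489438 \cdot 359191} = \frac{305446}{1 + \frac{1}{2}} - \frac{1}{175801724658} = \frac{305446}{\frac{3}{2}} - \frac{1}{175801724658} = 305446 \cdot \frac{2}{3} - \frac{1}{175801724658} = \frac{610892}{3} - \frac{1}{175801724658} = \frac{35798622393258311}{175801724658}$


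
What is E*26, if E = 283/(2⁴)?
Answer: 3679/8 ≈ 459.88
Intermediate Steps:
E = 283/16 ≈ 17.688
E*26 = (283/16)*26 = 3679/8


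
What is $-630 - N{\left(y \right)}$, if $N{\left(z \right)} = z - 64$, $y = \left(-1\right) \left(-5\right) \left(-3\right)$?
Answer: $-551$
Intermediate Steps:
$y = -15$ ($y = 5 \left(-3\right) = -15$)
$N{\left(z \right)} = -64 + z$
$-630 - N{\left(y \right)} = -630 - \left(-64 - 15\right) = -630 - -79 = -630 + 79 = -551$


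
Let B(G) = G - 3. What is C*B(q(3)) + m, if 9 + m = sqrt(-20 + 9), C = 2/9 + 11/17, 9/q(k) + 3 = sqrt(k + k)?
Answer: -991/51 - 133*sqrt(6)/51 + I*sqrt(11) ≈ -25.819 + 3.3166*I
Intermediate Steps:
q(k) = 9/(-3 + sqrt(2)*sqrt(k)) (q(k) = 9/(-3 + sqrt(k + k)) = 9/(-3 + sqrt(2*k)) = 9/(-3 + sqrt(2)*sqrt(k)))
B(G) = -3 + G
C = 133/153 (C = 2*(1/9) + 11*(1/17) = 2/9 + 11/17 = 133/153 ≈ 0.86928)
m = -9 + I*sqrt(11) (m = -9 + sqrt(-20 + 9) = -9 + sqrt(-11) = -9 + I*sqrt(11) ≈ -9.0 + 3.3166*I)
C*B(q(3)) + m = 133*(-3 + 9/(-3 + sqrt(2)*sqrt(3)))/153 + (-9 + I*sqrt(11)) = 133*(-3 + 9/(-3 + sqrt(6)))/153 + (-9 + I*sqrt(11)) = (-133/51 + 133/(17*(-3 + sqrt(6)))) + (-9 + I*sqrt(11)) = -592/51 + 133/(17*(-3 + sqrt(6))) + I*sqrt(11)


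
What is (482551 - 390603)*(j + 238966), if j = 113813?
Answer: 32437323492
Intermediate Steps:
(482551 - 390603)*(j + 238966) = (482551 - 390603)*(113813 + 238966) = 91948*352779 = 32437323492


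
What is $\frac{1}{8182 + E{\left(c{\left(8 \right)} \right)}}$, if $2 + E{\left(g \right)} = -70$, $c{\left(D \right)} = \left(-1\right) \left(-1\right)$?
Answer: $\frac{1}{8110} \approx 0.0001233$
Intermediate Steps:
$c{\left(D \right)} = 1$
$E{\left(g \right)} = -72$ ($E{\left(g \right)} = -2 - 70 = -72$)
$\frac{1}{8182 + E{\left(c{\left(8 \right)} \right)}} = \frac{1}{8182 - 72} = \frac{1}{8110}$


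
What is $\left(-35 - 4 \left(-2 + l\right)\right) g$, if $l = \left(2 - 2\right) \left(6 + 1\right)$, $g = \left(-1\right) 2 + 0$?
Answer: $54$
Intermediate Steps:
$g = -2$ ($g = -2 + 0 = -2$)
$l = 0$ ($l = 0 \cdot 7 = 0$)
$\left(-35 - 4 \left(-2 + l\right)\right) g = \left(-35 - 4 \left(-2 + 0\right)\right) \left(-2\right) = \left(-35 - -8\right) \left(-2\right) = \left(-35 + 8\right) \left(-2\right) = \left(-27\right) \left(-2\right) = 54$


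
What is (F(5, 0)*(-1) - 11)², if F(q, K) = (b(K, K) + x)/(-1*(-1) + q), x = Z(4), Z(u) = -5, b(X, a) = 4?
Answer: 4225/36 ≈ 117.36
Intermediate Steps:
x = -5
F(q, K) = -1/(1 + q) (F(q, K) = (4 - 5)/(-1*(-1) + q) = -1/(1 + q))
(F(5, 0)*(-1) - 11)² = (-1/(1 + 5)*(-1) - 11)² = (-1/6*(-1) - 11)² = (-1*⅙*(-1) - 11)² = (-⅙*(-1) - 11)² = (⅙ - 11)² = (-65/6)² = 4225/36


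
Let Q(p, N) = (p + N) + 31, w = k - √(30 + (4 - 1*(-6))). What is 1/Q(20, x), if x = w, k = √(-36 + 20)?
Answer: 1/(51 - 2*√10 + 4*I) ≈ 0.022206 - 0.0019882*I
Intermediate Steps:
k = 4*I (k = √(-16) = 4*I ≈ 4.0*I)
w = -2*√10 + 4*I (w = 4*I - √(30 + (4 - 1*(-6))) = 4*I - √(30 + (4 + 6)) = 4*I - √(30 + 10) = 4*I - √40 = 4*I - 2*√10 = -2*√10 + 4*I ≈ -6.3246 + 4.0*I)
x = -2*√10 + 4*I ≈ -6.3246 + 4.0*I
Q(p, N) = 31 + N + p (Q(p, N) = (N + p) + 31 = 31 + N + p)
1/Q(20, x) = 1/(31 + (-2*√10 + 4*I) + 20) = 1/(51 - 2*√10 + 4*I)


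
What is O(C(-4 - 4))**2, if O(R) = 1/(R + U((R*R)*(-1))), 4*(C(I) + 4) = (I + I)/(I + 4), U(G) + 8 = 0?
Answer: 1/121 ≈ 0.0082645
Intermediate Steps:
U(G) = -8 (U(G) = -8 + 0 = -8)
C(I) = -4 + I/(2*(4 + I)) (C(I) = -4 + ((I + I)/(I + 4))/4 = -4 + ((2*I)/(4 + I))/4 = -4 + (2*I/(4 + I))/4 = -4 + I/(2*(4 + I)))
O(R) = 1/(-8 + R) (O(R) = 1/(R - 8) = 1/(-8 + R))
O(C(-4 - 4))**2 = (1/(-8 + (-32 - 7*(-4 - 4))/(2*(4 + (-4 - 4)))))**2 = (1/(-8 + (-32 - 7*(-8))/(2*(4 - 8))))**2 = (1/(-8 + (1/2)*(-32 + 56)/(-4)))**2 = (1/(-8 + (1/2)*(-1/4)*24))**2 = (1/(-8 - 3))**2 = (1/(-11))**2 = (-1/11)**2 = 1/121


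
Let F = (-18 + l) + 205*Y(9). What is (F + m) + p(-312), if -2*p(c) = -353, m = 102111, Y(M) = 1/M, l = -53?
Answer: 1840307/18 ≈ 1.0224e+5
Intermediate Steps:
p(c) = 353/2 (p(c) = -1/2*(-353) = 353/2)
F = -434/9 (F = (-18 - 53) + 205/9 = -71 + 205*(1/9) = -71 + 205/9 = -434/9 ≈ -48.222)
(F + m) + p(-312) = (-434/9 + 102111) + 353/2 = 918565/9 + 353/2 = 1840307/18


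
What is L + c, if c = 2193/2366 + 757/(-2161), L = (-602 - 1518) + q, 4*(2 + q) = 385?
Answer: -20709123667/10225852 ≈ -2025.2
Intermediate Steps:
q = 377/4 (q = -2 + (¼)*385 = -2 + 385/4 = 377/4 ≈ 94.250)
L = -8103/4 (L = (-602 - 1518) + 377/4 = -2120 + 377/4 = -8103/4 ≈ -2025.8)
c = 2948011/5112926 (c = 2193*(1/2366) + 757*(-1/2161) = 2193/2366 - 757/2161 = 2948011/5112926 ≈ 0.57658)
L + c = -8103/4 + 2948011/5112926 = -20709123667/10225852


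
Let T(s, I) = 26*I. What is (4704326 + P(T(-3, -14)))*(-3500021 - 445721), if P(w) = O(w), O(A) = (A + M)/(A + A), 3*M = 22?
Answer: -10134884002707017/546 ≈ -1.8562e+13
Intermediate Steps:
M = 22/3 (M = (⅓)*22 = 22/3 ≈ 7.3333)
O(A) = (22/3 + A)/(2*A) (O(A) = (A + 22/3)/(A + A) = (22/3 + A)/((2*A)) = (22/3 + A)*(1/(2*A)) = (22/3 + A)/(2*A))
P(w) = (22 + 3*w)/(6*w)
(4704326 + P(T(-3, -14)))*(-3500021 - 445721) = (4704326 + (22 + 3*(26*(-14)))/(6*((26*(-14)))))*(-3500021 - 445721) = (4704326 + (⅙)*(22 + 3*(-364))/(-364))*(-3945742) = (4704326 + (⅙)*(-1/364)*(22 - 1092))*(-3945742) = (4704326 + (⅙)*(-1/364)*(-1070))*(-3945742) = (4704326 + 535/1092)*(-3945742) = (5137124527/1092)*(-3945742) = -10134884002707017/546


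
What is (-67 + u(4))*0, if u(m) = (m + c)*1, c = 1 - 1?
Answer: 0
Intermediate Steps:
c = 0
u(m) = m (u(m) = (m + 0)*1 = m*1 = m)
(-67 + u(4))*0 = (-67 + 4)*0 = -63*0 = 0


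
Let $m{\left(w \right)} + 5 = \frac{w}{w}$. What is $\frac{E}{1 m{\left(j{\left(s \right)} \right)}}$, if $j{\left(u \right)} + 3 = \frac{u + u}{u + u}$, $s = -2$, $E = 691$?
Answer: $- \frac{691}{4} \approx -172.75$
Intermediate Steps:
$j{\left(u \right)} = -2$ ($j{\left(u \right)} = -3 + \frac{u + u}{u + u} = -3 + \frac{2 u}{2 u} = -3 + 2 u \frac{1}{2 u} = -3 + 1 = -2$)
$m{\left(w \right)} = -4$ ($m{\left(w \right)} = -5 + \frac{w}{w} = -5 + 1 = -4$)
$\frac{E}{1 m{\left(j{\left(s \right)} \right)}} = \frac{691}{1 \left(-4\right)} = \frac{691}{-4} = 691 \left(- \frac{1}{4}\right) = - \frac{691}{4}$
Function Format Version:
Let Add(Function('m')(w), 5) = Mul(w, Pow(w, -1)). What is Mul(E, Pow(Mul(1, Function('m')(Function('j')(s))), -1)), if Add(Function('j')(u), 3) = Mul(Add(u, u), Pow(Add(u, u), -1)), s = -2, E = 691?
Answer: Rational(-691, 4) ≈ -172.75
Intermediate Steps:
Function('j')(u) = -2 (Function('j')(u) = Add(-3, Mul(Add(u, u), Pow(Add(u, u), -1))) = Add(-3, Mul(Mul(2, u), Pow(Mul(2, u), -1))) = Add(-3, Mul(Mul(2, u), Mul(Rational(1, 2), Pow(u, -1)))) = Add(-3, 1) = -2)
Function('m')(w) = -4 (Function('m')(w) = Add(-5, Mul(w, Pow(w, -1))) = Add(-5, 1) = -4)
Mul(E, Pow(Mul(1, Function('m')(Function('j')(s))), -1)) = Mul(691, Pow(Mul(1, -4), -1)) = Mul(691, Pow(-4, -1)) = Mul(691, Rational(-1, 4)) = Rational(-691, 4)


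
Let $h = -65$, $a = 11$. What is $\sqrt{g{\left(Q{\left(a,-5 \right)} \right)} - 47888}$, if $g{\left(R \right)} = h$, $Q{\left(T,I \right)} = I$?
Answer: $i \sqrt{47953} \approx 218.98 i$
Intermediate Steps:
$g{\left(R \right)} = -65$
$\sqrt{g{\left(Q{\left(a,-5 \right)} \right)} - 47888} = \sqrt{-65 - 47888} = \sqrt{-47953} = i \sqrt{47953}$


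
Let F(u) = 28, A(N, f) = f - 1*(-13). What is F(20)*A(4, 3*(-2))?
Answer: 196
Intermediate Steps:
A(N, f) = 13 + f (A(N, f) = f + 13 = 13 + f)
F(20)*A(4, 3*(-2)) = 28*(13 + 3*(-2)) = 28*(13 - 6) = 28*7 = 196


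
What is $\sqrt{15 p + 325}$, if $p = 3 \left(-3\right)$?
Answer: $\sqrt{190} \approx 13.784$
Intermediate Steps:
$p = -9$
$\sqrt{15 p + 325} = \sqrt{15 \left(-9\right) + 325} = \sqrt{-135 + 325} = \sqrt{190}$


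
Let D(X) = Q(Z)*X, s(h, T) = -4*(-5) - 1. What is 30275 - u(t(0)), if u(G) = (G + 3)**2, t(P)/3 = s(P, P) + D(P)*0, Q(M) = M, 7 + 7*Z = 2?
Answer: 26675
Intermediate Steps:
Z = -5/7 (Z = -1 + (1/7)*2 = -1 + 2/7 = -5/7 ≈ -0.71429)
s(h, T) = 19 (s(h, T) = 20 - 1 = 19)
D(X) = -5*X/7
t(P) = 57 (t(P) = 3*(19 - 5*P/7*0) = 3*(19 + 0) = 3*19 = 57)
u(G) = (3 + G)**2
30275 - u(t(0)) = 30275 - (3 + 57)**2 = 30275 - 1*60**2 = 30275 - 1*3600 = 30275 - 3600 = 26675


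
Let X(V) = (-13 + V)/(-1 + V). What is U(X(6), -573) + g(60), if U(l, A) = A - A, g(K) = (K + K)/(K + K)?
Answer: 1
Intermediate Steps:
X(V) = (-13 + V)/(-1 + V)
g(K) = 1 (g(K) = (2*K)/((2*K)) = (2*K)*(1/(2*K)) = 1)
U(l, A) = 0
U(X(6), -573) + g(60) = 0 + 1 = 1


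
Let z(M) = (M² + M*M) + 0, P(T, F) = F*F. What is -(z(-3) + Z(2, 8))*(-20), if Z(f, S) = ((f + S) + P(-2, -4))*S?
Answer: 4520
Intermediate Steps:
P(T, F) = F²
z(M) = 2*M² (z(M) = (M² + M²) + 0 = 2*M² + 0 = 2*M²)
Z(f, S) = S*(16 + S + f) (Z(f, S) = ((f + S) + (-4)²)*S = ((S + f) + 16)*S = (16 + S + f)*S = S*(16 + S + f))
-(z(-3) + Z(2, 8))*(-20) = -(2*(-3)² + 8*(16 + 8 + 2))*(-20) = -(2*9 + 8*26)*(-20) = -(18 + 208)*(-20) = -226*(-20) = -1*(-4520) = 4520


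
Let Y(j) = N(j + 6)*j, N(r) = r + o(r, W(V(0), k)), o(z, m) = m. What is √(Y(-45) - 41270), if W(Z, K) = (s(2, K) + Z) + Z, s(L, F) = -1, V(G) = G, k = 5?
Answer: I*√39470 ≈ 198.67*I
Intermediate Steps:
W(Z, K) = -1 + 2*Z (W(Z, K) = (-1 + Z) + Z = -1 + 2*Z)
N(r) = -1 + r (N(r) = r + (-1 + 2*0) = r + (-1 + 0) = r - 1 = -1 + r)
Y(j) = j*(5 + j) (Y(j) = (-1 + (j + 6))*j = (-1 + (6 + j))*j = (5 + j)*j = j*(5 + j))
√(Y(-45) - 41270) = √(-45*(5 - 45) - 41270) = √(-45*(-40) - 41270) = √(1800 - 41270) = √(-39470) = I*√39470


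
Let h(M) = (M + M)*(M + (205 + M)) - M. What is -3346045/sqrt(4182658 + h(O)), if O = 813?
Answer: -3346045*sqrt(7159051)/7159051 ≈ -1250.6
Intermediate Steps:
h(M) = -M + 2*M*(205 + 2*M) (h(M) = (2*M)*(205 + 2*M) - M = 2*M*(205 + 2*M) - M = -M + 2*M*(205 + 2*M))
-3346045/sqrt(4182658 + h(O)) = -3346045/sqrt(4182658 + 813*(409 + 4*813)) = -3346045/sqrt(4182658 + 813*(409 + 3252)) = -3346045/sqrt(4182658 + 813*3661) = -3346045/sqrt(4182658 + 2976393) = -3346045*sqrt(7159051)/7159051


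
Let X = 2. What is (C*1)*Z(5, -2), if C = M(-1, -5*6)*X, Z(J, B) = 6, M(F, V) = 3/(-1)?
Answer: -36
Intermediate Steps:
M(F, V) = -3 (M(F, V) = 3*(-1) = -3)
C = -6 (C = -3*2 = -6)
(C*1)*Z(5, -2) = -6*1*6 = -6*6 = -36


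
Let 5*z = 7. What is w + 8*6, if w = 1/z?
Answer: 341/7 ≈ 48.714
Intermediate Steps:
z = 7/5 (z = (1/5)*7 = 7/5 ≈ 1.4000)
w = 5/7 (w = 1/(7/5) = 5/7 ≈ 0.71429)
w + 8*6 = 5/7 + 8*6 = 5/7 + 48 = 341/7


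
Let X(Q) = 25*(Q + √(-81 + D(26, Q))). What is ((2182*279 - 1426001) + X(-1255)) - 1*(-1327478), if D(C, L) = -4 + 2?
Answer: 478880 + 25*I*√83 ≈ 4.7888e+5 + 227.76*I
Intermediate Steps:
D(C, L) = -2
X(Q) = 25*Q + 25*I*√83 (X(Q) = 25*(Q + √(-81 - 2)) = 25*(Q + √(-83)) = 25*(Q + I*√83) = 25*Q + 25*I*√83)
((2182*279 - 1426001) + X(-1255)) - 1*(-1327478) = ((2182*279 - 1426001) + (25*(-1255) + 25*I*√83)) - 1*(-1327478) = ((608778 - 1426001) + (-31375 + 25*I*√83)) + 1327478 = (-817223 + (-31375 + 25*I*√83)) + 1327478 = (-848598 + 25*I*√83) + 1327478 = 478880 + 25*I*√83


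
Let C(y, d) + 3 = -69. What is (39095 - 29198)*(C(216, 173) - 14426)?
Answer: -143486706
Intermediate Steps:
C(y, d) = -72 (C(y, d) = -3 - 69 = -72)
(39095 - 29198)*(C(216, 173) - 14426) = (39095 - 29198)*(-72 - 14426) = 9897*(-14498) = -143486706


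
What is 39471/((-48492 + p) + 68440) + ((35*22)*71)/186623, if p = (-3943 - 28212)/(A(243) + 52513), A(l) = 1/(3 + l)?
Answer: 109245593361531907/48089821508646206 ≈ 2.2717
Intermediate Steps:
p = -7910130/12918199 (p = (-3943 - 28212)/(1/(3 + 243) + 52513) = -32155/(1/246 + 52513) = -32155/12918199/246 = -32155*246/12918199 = -7910130/12918199 ≈ -0.61232)
39471/((-48492 + p) + 68440) + ((35*22)*71)/186623 = 39471/((-48492 - 7910130/12918199) + 68440) + ((35*22)*71)/186623 = 39471/(-626437216038/12918199 + 68440) + (770*71)*(1/186623) = 39471/(257684323522/12918199) + 54670*(1/186623) = 39471*(12918199/257684323522) + 54670/186623 = 509894232729/257684323522 + 54670/186623 = 109245593361531907/48089821508646206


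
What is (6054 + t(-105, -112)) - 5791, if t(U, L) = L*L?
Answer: 12807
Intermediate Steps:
t(U, L) = L**2
(6054 + t(-105, -112)) - 5791 = (6054 + (-112)**2) - 5791 = (6054 + 12544) - 5791 = 18598 - 5791 = 12807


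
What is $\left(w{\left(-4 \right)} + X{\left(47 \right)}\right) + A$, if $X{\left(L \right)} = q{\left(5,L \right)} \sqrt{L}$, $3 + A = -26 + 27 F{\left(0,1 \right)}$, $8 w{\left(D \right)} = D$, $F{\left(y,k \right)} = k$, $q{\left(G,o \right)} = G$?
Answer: $- \frac{5}{2} + 5 \sqrt{47} \approx 31.778$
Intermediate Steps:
$w{\left(D \right)} = \frac{D}{8}$
$A = -2$ ($A = -3 + \left(-26 + 27 \cdot 1\right) = -3 + \left(-26 + 27\right) = -3 + 1 = -2$)
$X{\left(L \right)} = 5 \sqrt{L}$
$\left(w{\left(-4 \right)} + X{\left(47 \right)}\right) + A = \left(\frac{1}{8} \left(-4\right) + 5 \sqrt{47}\right) - 2 = \left(- \frac{1}{2} + 5 \sqrt{47}\right) - 2 = - \frac{5}{2} + 5 \sqrt{47}$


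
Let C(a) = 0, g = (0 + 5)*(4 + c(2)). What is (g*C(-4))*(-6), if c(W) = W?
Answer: 0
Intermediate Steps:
g = 30 (g = (0 + 5)*(4 + 2) = 5*6 = 30)
(g*C(-4))*(-6) = (30*0)*(-6) = 0*(-6) = 0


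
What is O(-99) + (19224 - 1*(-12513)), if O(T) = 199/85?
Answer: 2697844/85 ≈ 31739.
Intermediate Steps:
O(T) = 199/85 (O(T) = 199*(1/85) = 199/85)
O(-99) + (19224 - 1*(-12513)) = 199/85 + (19224 - 1*(-12513)) = 199/85 + (19224 + 12513) = 199/85 + 31737 = 2697844/85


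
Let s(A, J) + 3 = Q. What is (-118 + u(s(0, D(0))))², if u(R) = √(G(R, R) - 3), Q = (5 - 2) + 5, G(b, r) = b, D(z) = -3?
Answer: (118 - √2)² ≈ 13592.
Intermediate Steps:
Q = 8 (Q = 3 + 5 = 8)
s(A, J) = 5 (s(A, J) = -3 + 8 = 5)
u(R) = √(-3 + R) (u(R) = √(R - 3) = √(-3 + R))
(-118 + u(s(0, D(0))))² = (-118 + √(-3 + 5))² = (-118 + √2)²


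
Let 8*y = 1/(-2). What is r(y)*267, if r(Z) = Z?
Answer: -267/16 ≈ -16.688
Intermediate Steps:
y = -1/16 (y = (⅛)/(-2) = (⅛)*(-½) = -1/16 ≈ -0.062500)
r(y)*267 = -1/16*267 = -267/16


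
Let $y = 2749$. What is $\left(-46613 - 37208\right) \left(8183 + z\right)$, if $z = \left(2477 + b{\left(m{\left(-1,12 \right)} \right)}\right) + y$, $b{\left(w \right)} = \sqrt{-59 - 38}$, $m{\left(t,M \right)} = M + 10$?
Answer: $-1123955789 - 83821 i \sqrt{97} \approx -1.124 \cdot 10^{9} - 8.2554 \cdot 10^{5} i$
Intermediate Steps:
$m{\left(t,M \right)} = 10 + M$
$b{\left(w \right)} = i \sqrt{97}$ ($b{\left(w \right)} = \sqrt{-97} = i \sqrt{97}$)
$z = 5226 + i \sqrt{97}$ ($z = \left(2477 + i \sqrt{97}\right) + 2749 = 5226 + i \sqrt{97} \approx 5226.0 + 9.8489 i$)
$\left(-46613 - 37208\right) \left(8183 + z\right) = \left(-46613 - 37208\right) \left(8183 + \left(5226 + i \sqrt{97}\right)\right) = - 83821 \left(13409 + i \sqrt{97}\right) = -1123955789 - 83821 i \sqrt{97}$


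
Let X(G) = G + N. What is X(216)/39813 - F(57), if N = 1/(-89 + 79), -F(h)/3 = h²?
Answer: 3880575269/398130 ≈ 9747.0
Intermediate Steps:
F(h) = -3*h²
N = -⅒ (N = 1/(-10) = -⅒ ≈ -0.10000)
X(G) = -⅒ + G (X(G) = G - ⅒ = -⅒ + G)
X(216)/39813 - F(57) = (-⅒ + 216)/39813 - (-3)*57² = (2159/10)*(1/39813) - (-3)*3249 = 2159/398130 - 1*(-9747) = 2159/398130 + 9747 = 3880575269/398130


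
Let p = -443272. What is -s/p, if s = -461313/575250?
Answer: -153771/84997406000 ≈ -1.8091e-6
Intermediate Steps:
s = -153771/191750 (s = -461313*1/575250 = -153771/191750 ≈ -0.80194)
-s/p = -(-153771)/(191750*(-443272)) = -(-153771)*(-1)/(191750*443272) = -1*153771/84997406000 = -153771/84997406000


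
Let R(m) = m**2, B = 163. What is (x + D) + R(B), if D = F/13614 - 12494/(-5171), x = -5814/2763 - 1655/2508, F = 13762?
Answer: 240027491240091757/9033892978044 ≈ 26570.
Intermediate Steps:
x = -2128253/769956 (x = -5814*1/2763 - 1655*1/2508 = -646/307 - 1655/2508 = -2128253/769956 ≈ -2.7641)
D = 120628309/35198997 (D = 13762/13614 - 12494/(-5171) = 13762*(1/13614) - 12494*(-1/5171) = 6881/6807 + 12494/5171 = 120628309/35198997 ≈ 3.4270)
(x + D) + R(B) = (-2128253/769956 + 120628309/35198997) + 163**2 = 5988706440721/9033892978044 + 26569 = 240027491240091757/9033892978044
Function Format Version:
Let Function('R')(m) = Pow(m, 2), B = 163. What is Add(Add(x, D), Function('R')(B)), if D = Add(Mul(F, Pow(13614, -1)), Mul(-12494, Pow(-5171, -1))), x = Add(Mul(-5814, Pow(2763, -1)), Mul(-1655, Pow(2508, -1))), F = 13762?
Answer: Rational(240027491240091757, 9033892978044) ≈ 26570.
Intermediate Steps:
x = Rational(-2128253, 769956) (x = Add(Mul(-5814, Rational(1, 2763)), Mul(-1655, Rational(1, 2508))) = Add(Rational(-646, 307), Rational(-1655, 2508)) = Rational(-2128253, 769956) ≈ -2.7641)
D = Rational(120628309, 35198997) (D = Add(Mul(13762, Pow(13614, -1)), Mul(-12494, Pow(-5171, -1))) = Add(Mul(13762, Rational(1, 13614)), Mul(-12494, Rational(-1, 5171))) = Add(Rational(6881, 6807), Rational(12494, 5171)) = Rational(120628309, 35198997) ≈ 3.4270)
Add(Add(x, D), Function('R')(B)) = Add(Add(Rational(-2128253, 769956), Rational(120628309, 35198997)), Pow(163, 2)) = Add(Rational(5988706440721, 9033892978044), 26569) = Rational(240027491240091757, 9033892978044)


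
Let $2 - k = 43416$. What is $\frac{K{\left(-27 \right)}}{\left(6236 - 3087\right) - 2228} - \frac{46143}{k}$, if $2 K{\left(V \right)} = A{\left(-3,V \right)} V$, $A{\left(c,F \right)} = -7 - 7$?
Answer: $\frac{16900983}{13328098} \approx 1.2681$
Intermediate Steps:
$A{\left(c,F \right)} = -14$ ($A{\left(c,F \right)} = -7 - 7 = -14$)
$k = -43414$ ($k = 2 - 43416 = -43414$)
$K{\left(V \right)} = - 7 V$ ($K{\left(V \right)} = \frac{\left(-14\right) V}{2} = - 7 V$)
$\frac{K{\left(-27 \right)}}{\left(6236 - 3087\right) - 2228} - \frac{46143}{k} = \frac{\left(-7\right) \left(-27\right)}{\left(6236 - 3087\right) - 2228} - \frac{46143}{-43414} = \frac{189}{3149 - 2228} - - \frac{46143}{43414} = \frac{189}{921} + \frac{46143}{43414} = 189 \cdot \frac{1}{921} + \frac{46143}{43414} = \frac{63}{307} + \frac{46143}{43414} = \frac{16900983}{13328098}$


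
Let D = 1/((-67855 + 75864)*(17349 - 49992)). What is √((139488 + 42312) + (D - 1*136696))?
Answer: √38059822367016688069/29048643 ≈ 212.38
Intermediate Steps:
D = -1/261437787 (D = 1/(8009*(-32643)) = 1/(-261437787) = -1/261437787 ≈ -3.8250e-9)
√((139488 + 42312) + (D - 1*136696)) = √((139488 + 42312) + (-1/261437787 - 1*136696)) = √(181800 + (-1/261437787 - 136696)) = √(181800 - 35737499731753/261437787) = √(11791889944847/261437787) = √38059822367016688069/29048643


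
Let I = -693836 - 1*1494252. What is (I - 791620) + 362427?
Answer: -2617281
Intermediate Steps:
I = -2188088 (I = -693836 - 1494252 = -2188088)
(I - 791620) + 362427 = (-2188088 - 791620) + 362427 = -2979708 + 362427 = -2617281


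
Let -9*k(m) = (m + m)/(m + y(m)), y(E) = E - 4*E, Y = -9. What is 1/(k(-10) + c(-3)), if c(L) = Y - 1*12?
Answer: -9/188 ≈ -0.047872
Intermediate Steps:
y(E) = -3*E
k(m) = 1/9 (k(m) = -(m + m)/(9*(m - 3*m)) = -2*m/(9*((-2*m))) = -2*m*(-1/(2*m))/9 = -1/9*(-1) = 1/9)
c(L) = -21 (c(L) = -9 - 1*12 = -9 - 12 = -21)
1/(k(-10) + c(-3)) = 1/(1/9 - 21) = 1/(-188/9) = -9/188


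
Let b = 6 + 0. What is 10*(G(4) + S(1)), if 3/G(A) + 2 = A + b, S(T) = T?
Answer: 55/4 ≈ 13.750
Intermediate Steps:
b = 6
G(A) = 3/(4 + A) (G(A) = 3/(-2 + (A + 6)) = 3/(-2 + (6 + A)) = 3/(4 + A))
10*(G(4) + S(1)) = 10*(3/(4 + 4) + 1) = 10*(3/8 + 1) = 10*(11/8) = 55/4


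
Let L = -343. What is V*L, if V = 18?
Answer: -6174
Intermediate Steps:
V*L = 18*(-343) = -6174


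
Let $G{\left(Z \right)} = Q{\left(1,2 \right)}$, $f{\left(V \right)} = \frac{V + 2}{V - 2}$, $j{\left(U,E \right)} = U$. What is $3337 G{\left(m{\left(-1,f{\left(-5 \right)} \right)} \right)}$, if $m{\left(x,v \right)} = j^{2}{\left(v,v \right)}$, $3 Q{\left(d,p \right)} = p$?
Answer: $\frac{6674}{3} \approx 2224.7$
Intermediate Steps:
$Q{\left(d,p \right)} = \frac{p}{3}$
$f{\left(V \right)} = \frac{2 + V}{-2 + V}$
$m{\left(x,v \right)} = v^{2}$
$G{\left(Z \right)} = \frac{2}{3}$ ($G{\left(Z \right)} = \frac{1}{3} \cdot 2 = \frac{2}{3}$)
$3337 G{\left(m{\left(-1,f{\left(-5 \right)} \right)} \right)} = 3337 \cdot \frac{2}{3} = \frac{6674}{3}$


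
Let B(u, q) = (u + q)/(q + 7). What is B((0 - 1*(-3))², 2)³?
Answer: 1331/729 ≈ 1.8258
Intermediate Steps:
B(u, q) = (q + u)/(7 + q)
B((0 - 1*(-3))², 2)³ = ((2 + (0 - 1*(-3))²)/(7 + 2))³ = ((2 + (0 + 3)²)/9)³ = ((2 + 3²)/9)³ = ((2 + 9)/9)³ = ((⅑)*11)³ = (11/9)³ = 1331/729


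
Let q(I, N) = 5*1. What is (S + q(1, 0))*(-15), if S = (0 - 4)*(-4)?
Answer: -315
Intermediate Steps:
q(I, N) = 5
S = 16 (S = -4*(-4) = 16)
(S + q(1, 0))*(-15) = (16 + 5)*(-15) = 21*(-15) = -315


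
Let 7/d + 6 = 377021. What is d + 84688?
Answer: 31928646327/377015 ≈ 84688.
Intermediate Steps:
d = 7/377015 (d = 7/(-6 + 377021) = 7/377015 ≈ 1.8567e-5)
d + 84688 = 7/377015 + 84688 = 31928646327/377015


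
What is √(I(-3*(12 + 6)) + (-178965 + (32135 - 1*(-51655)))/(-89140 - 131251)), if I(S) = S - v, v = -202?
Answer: √7209660259813/220391 ≈ 12.183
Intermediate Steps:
I(S) = 202 + S (I(S) = S - 1*(-202) = S + 202 = 202 + S)
√(I(-3*(12 + 6)) + (-178965 + (32135 - 1*(-51655)))/(-89140 - 131251)) = √((202 - 3*(12 + 6)) + (-178965 + (32135 - 1*(-51655)))/(-89140 - 131251)) = √((202 - 3*18) + (-178965 + (32135 + 51655))/(-220391)) = √((202 - 54) + (-178965 + 83790)*(-1/220391)) = √(148 - 95175*(-1/220391)) = √(148 + 95175/220391) = √(32713043/220391) = √7209660259813/220391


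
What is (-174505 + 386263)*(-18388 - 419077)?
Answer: -92636713470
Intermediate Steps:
(-174505 + 386263)*(-18388 - 419077) = 211758*(-437465) = -92636713470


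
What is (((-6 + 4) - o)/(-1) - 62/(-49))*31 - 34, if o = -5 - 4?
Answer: -10377/49 ≈ -211.78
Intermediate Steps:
o = -9
(((-6 + 4) - o)/(-1) - 62/(-49))*31 - 34 = (((-6 + 4) - 1*(-9))/(-1) - 62/(-49))*31 - 34 = ((-2 + 9)*(-1) - 62*(-1/49))*31 - 34 = (7*(-1) + 62/49)*31 - 34 = (-7 + 62/49)*31 - 34 = -281/49*31 - 34 = -8711/49 - 34 = -10377/49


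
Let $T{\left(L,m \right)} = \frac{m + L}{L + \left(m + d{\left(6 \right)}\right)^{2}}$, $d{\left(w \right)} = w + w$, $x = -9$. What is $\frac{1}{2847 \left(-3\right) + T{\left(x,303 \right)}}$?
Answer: $- \frac{16536}{141233927} \approx -0.00011708$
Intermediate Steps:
$d{\left(w \right)} = 2 w$
$T{\left(L,m \right)} = \frac{L + m}{L + \left(12 + m\right)^{2}}$ ($T{\left(L,m \right)} = \frac{m + L}{L + \left(m + 2 \cdot 6\right)^{2}} = \frac{L + m}{L + \left(m + 12\right)^{2}} = \frac{L + m}{L + \left(12 + m\right)^{2}}$)
$\frac{1}{2847 \left(-3\right) + T{\left(x,303 \right)}} = \frac{1}{2847 \left(-3\right) + \frac{-9 + 303}{-9 + \left(12 + 303\right)^{2}}} = \frac{1}{-8541 + \frac{1}{-9 + 315^{2}} \cdot 294} = \frac{1}{-8541 + \frac{1}{-9 + 99225} \cdot 294} = \frac{1}{-8541 + \frac{1}{99216} \cdot 294} = \frac{1}{-8541 + \frac{49}{16536}} = \frac{1}{- \frac{141233927}{16536}} = - \frac{16536}{141233927}$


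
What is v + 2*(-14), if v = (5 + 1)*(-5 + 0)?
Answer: -58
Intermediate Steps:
v = -30 (v = 6*(-5) = -30)
v + 2*(-14) = -30 + 2*(-14) = -30 - 28 = -58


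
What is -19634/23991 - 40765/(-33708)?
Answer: 35130027/89854292 ≈ 0.39097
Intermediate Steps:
-19634/23991 - 40765/(-33708) = -19634*1/23991 - 40765*(-1/33708) = -19634/23991 + 40765/33708 = 35130027/89854292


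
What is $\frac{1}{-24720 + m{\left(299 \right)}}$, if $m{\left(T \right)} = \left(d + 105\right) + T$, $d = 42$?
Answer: $- \frac{1}{24274} \approx -4.1196 \cdot 10^{-5}$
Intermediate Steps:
$m{\left(T \right)} = 147 + T$ ($m{\left(T \right)} = \left(42 + 105\right) + T = 147 + T$)
$\frac{1}{-24720 + m{\left(299 \right)}} = \frac{1}{-24720 + \left(147 + 299\right)} = \frac{1}{-24720 + 446} = \frac{1}{-24274} = - \frac{1}{24274}$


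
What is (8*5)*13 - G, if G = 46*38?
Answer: -1228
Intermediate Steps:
G = 1748
(8*5)*13 - G = (8*5)*13 - 1*1748 = 40*13 - 1748 = 520 - 1748 = -1228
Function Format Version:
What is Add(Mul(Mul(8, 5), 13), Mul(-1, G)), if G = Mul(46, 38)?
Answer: -1228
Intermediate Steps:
G = 1748
Add(Mul(Mul(8, 5), 13), Mul(-1, G)) = Add(Mul(Mul(8, 5), 13), Mul(-1, 1748)) = Add(Mul(40, 13), -1748) = Add(520, -1748) = -1228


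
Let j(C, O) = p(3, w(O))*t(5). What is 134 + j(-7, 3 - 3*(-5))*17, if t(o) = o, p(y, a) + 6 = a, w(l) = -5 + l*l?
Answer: 26739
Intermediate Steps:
w(l) = -5 + l²
p(y, a) = -6 + a
j(C, O) = -55 + 5*O² (j(C, O) = (-6 + (-5 + O²))*5 = (-11 + O²)*5 = -55 + 5*O²)
134 + j(-7, 3 - 3*(-5))*17 = 134 + (-55 + 5*(3 - 3*(-5))²)*17 = 134 + (-55 + 5*(3 + 15)²)*17 = 134 + (-55 + 5*18²)*17 = 134 + (-55 + 5*324)*17 = 134 + (-55 + 1620)*17 = 134 + 1565*17 = 134 + 26605 = 26739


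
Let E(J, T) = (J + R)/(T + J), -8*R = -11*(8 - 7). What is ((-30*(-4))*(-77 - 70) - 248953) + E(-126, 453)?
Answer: -697408285/2616 ≈ -2.6659e+5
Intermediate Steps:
R = 11/8 (R = -(-11)*(8 - 7)/8 = -(-11)/8 = -⅛*(-11) = 11/8 ≈ 1.3750)
E(J, T) = (11/8 + J)/(J + T) (E(J, T) = (J + 11/8)/(T + J) = (11/8 + J)/(J + T))
((-30*(-4))*(-77 - 70) - 248953) + E(-126, 453) = ((-30*(-4))*(-77 - 70) - 248953) + (11/8 - 126)/(-126 + 453) = (120*(-147) - 248953) - 997/8/327 = (-17640 - 248953) + (1/327)*(-997/8) = -266593 - 997/2616 = -697408285/2616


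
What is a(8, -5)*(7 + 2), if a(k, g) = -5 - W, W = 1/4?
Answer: -189/4 ≈ -47.250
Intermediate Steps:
W = ¼ ≈ 0.25000
a(k, g) = -21/4 (a(k, g) = -5 - 1*¼ = -5 - ¼ = -21/4)
a(8, -5)*(7 + 2) = -21*(7 + 2)/4 = -21/4*9 = -189/4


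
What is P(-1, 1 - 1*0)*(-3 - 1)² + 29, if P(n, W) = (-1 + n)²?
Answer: 93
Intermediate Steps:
P(-1, 1 - 1*0)*(-3 - 1)² + 29 = (-1 - 1)²*(-3 - 1)² + 29 = (-2)²*(-4)² + 29 = 4*16 + 29 = 64 + 29 = 93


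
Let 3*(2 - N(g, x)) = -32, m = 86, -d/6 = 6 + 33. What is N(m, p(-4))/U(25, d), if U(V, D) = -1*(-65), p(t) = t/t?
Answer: 38/195 ≈ 0.19487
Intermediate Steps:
d = -234 (d = -6*(6 + 33) = -6*39 = -234)
p(t) = 1
N(g, x) = 38/3 (N(g, x) = 2 - ⅓*(-32) = 2 + 32/3 = 38/3)
U(V, D) = 65
N(m, p(-4))/U(25, d) = (38/3)/65 = (38/3)*(1/65) = 38/195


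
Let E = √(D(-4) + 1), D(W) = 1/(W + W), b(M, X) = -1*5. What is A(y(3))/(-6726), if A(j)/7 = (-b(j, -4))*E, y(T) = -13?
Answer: -35*√14/26904 ≈ -0.0048676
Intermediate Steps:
b(M, X) = -5
D(W) = 1/(2*W)
E = √14/4 (E = √((½)/(-4) + 1) = √((½)*(-¼) + 1) = √(-⅛ + 1) = √(7/8) = √14/4 ≈ 0.93541)
A(j) = 35*√14/4 (A(j) = 7*((-1*(-5))*(√14/4)) = 7*(5*(√14/4)) = 7*(5*√14/4) = 35*√14/4)
A(y(3))/(-6726) = (35*√14/4)/(-6726) = (35*√14/4)*(-1/6726) = -35*√14/26904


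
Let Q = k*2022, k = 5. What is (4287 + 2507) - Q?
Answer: -3316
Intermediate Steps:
Q = 10110 (Q = 5*2022 = 10110)
(4287 + 2507) - Q = (4287 + 2507) - 1*10110 = 6794 - 10110 = -3316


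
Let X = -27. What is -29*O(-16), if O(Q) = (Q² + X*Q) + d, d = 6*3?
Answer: -20474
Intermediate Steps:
d = 18
O(Q) = 18 + Q² - 27*Q (O(Q) = (Q² - 27*Q) + 18 = 18 + Q² - 27*Q)
-29*O(-16) = -29*(18 + (-16)² - 27*(-16)) = -29*(18 + 256 + 432) = -29*706 = -20474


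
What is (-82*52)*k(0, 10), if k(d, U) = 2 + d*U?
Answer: -8528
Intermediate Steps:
k(d, U) = 2 + U*d
(-82*52)*k(0, 10) = (-82*52)*(2 + 10*0) = -4264*(2 + 0) = -4264*2 = -8528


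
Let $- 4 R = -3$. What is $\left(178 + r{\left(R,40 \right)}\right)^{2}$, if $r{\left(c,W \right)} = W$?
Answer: $47524$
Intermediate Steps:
$R = \frac{3}{4}$ ($R = \left(- \frac{1}{4}\right) \left(-3\right) = \frac{3}{4} \approx 0.75$)
$\left(178 + r{\left(R,40 \right)}\right)^{2} = \left(178 + 40\right)^{2} = 218^{2} = 47524$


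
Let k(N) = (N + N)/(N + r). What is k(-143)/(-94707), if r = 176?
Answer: 26/284121 ≈ 9.1510e-5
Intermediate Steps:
k(N) = 2*N/(176 + N) (k(N) = (N + N)/(N + 176) = (2*N)/(176 + N) = 2*N/(176 + N))
k(-143)/(-94707) = (2*(-143)/(176 - 143))/(-94707) = (2*(-143)/33)*(-1/94707) = (2*(-143)*(1/33))*(-1/94707) = -26/3*(-1/94707) = 26/284121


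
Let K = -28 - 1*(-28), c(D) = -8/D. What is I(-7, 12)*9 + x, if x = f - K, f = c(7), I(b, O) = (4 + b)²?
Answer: 559/7 ≈ 79.857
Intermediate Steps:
f = -8/7 ≈ -1.1429
K = 0 (K = -28 + 28 = 0)
x = -8/7 (x = -8/7 - 1*0 = -8/7 + 0 = -8/7 ≈ -1.1429)
I(-7, 12)*9 + x = (4 - 7)²*9 - 8/7 = (-3)²*9 - 8/7 = 9*9 - 8/7 = 81 - 8/7 = 559/7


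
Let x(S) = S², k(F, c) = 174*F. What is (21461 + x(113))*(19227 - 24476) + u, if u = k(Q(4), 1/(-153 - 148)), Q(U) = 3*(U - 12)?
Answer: -179677446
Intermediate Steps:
Q(U) = -36 + 3*U (Q(U) = 3*(-12 + U) = -36 + 3*U)
u = -4176 (u = 174*(-36 + 3*4) = 174*(-36 + 12) = 174*(-24) = -4176)
(21461 + x(113))*(19227 - 24476) + u = (21461 + 113²)*(19227 - 24476) - 4176 = (21461 + 12769)*(-5249) - 4176 = 34230*(-5249) - 4176 = -179673270 - 4176 = -179677446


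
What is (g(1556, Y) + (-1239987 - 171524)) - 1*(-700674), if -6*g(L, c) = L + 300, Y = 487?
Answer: -2133439/3 ≈ -7.1115e+5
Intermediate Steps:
g(L, c) = -50 - L/6 (g(L, c) = -(L + 300)/6 = -(300 + L)/6 = -50 - L/6)
(g(1556, Y) + (-1239987 - 171524)) - 1*(-700674) = ((-50 - ⅙*1556) + (-1239987 - 171524)) - 1*(-700674) = ((-50 - 778/3) - 1411511) + 700674 = (-928/3 - 1411511) + 700674 = -4235461/3 + 700674 = -2133439/3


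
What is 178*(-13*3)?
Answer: -6942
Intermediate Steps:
178*(-13*3) = 178*(-39) = -6942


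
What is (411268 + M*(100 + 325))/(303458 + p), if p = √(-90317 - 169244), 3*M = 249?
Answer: 135507045694/92087017325 - 446543*I*√259561/92087017325 ≈ 1.4715 - 0.0024705*I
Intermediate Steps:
M = 83 (M = (⅓)*249 = 83)
p = I*√259561 (p = √(-259561) = I*√259561 ≈ 509.47*I)
(411268 + M*(100 + 325))/(303458 + p) = (411268 + 83*(100 + 325))/(303458 + I*√259561) = (411268 + 83*425)/(303458 + I*√259561) = (411268 + 35275)/(303458 + I*√259561) = 446543/(303458 + I*√259561)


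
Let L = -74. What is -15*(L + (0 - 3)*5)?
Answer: 1335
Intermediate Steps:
-15*(L + (0 - 3)*5) = -15*(-74 + (0 - 3)*5) = -15*(-74 - 3*5) = -15*(-74 - 15) = -15*(-89) = 1335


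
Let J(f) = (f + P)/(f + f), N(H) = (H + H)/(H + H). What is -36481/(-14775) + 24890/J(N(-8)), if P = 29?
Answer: 8184377/4925 ≈ 1661.8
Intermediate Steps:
N(H) = 1 (N(H) = (2*H)/((2*H)) = (2*H)*(1/(2*H)) = 1)
J(f) = (29 + f)/(2*f) (J(f) = (f + 29)/(f + f) = (29 + f)/((2*f)) = (29 + f)*(1/(2*f)) = (29 + f)/(2*f))
-36481/(-14775) + 24890/J(N(-8)) = -36481/(-14775) + 24890/(((1/2)*(29 + 1)/1)) = -36481*(-1/14775) + 24890/(((1/2)*1*30)) = 36481/14775 + 24890/15 = 36481/14775 + 24890*(1/15) = 36481/14775 + 4978/3 = 8184377/4925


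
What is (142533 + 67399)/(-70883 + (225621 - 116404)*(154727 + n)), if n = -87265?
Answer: 209932/7367926371 ≈ 2.8493e-5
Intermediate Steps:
(142533 + 67399)/(-70883 + (225621 - 116404)*(154727 + n)) = (142533 + 67399)/(-70883 + (225621 - 116404)*(154727 - 87265)) = 209932/(-70883 + 109217*67462) = 209932/(-70883 + 7367997254) = 209932/7367926371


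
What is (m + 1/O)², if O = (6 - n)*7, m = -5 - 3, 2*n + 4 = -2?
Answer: 253009/3969 ≈ 63.746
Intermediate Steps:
n = -3 (n = -2 + (½)*(-2) = -2 - 1 = -3)
m = -8
O = 63 (O = (6 - 1*(-3))*7 = (6 + 3)*7 = 9*7 = 63)
(m + 1/O)² = (-8 + 1/63)² = (-503/63)² = 253009/3969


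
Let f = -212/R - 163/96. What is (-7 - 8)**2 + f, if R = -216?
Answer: 193781/864 ≈ 224.28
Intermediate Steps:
f = -619/864 (f = -212/(-216) - 163/96 = -212*(-1/216) - 163*1/96 = 53/54 - 163/96 = -619/864 ≈ -0.71644)
(-7 - 8)**2 + f = (-7 - 8)**2 - 619/864 = (-15)**2 - 619/864 = 225 - 619/864 = 193781/864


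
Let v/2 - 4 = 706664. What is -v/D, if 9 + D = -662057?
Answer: 706668/331033 ≈ 2.1347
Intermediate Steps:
D = -662066 (D = -9 - 662057 = -662066)
v = 1413336 (v = 8 + 2*706664 = 8 + 1413328 = 1413336)
-v/D = -1413336/(-662066) = -1413336*(-1)/662066 = -1*(-706668/331033) = 706668/331033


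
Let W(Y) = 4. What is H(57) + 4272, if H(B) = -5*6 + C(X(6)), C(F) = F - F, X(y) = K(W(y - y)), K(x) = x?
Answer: 4242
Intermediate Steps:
X(y) = 4
C(F) = 0
H(B) = -30 (H(B) = -5*6 + 0 = -30 + 0 = -30)
H(57) + 4272 = -30 + 4272 = 4242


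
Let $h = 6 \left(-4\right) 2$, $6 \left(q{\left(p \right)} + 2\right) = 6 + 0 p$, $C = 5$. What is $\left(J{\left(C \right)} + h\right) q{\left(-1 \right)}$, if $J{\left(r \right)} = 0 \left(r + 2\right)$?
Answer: $48$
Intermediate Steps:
$q{\left(p \right)} = -1$ ($q{\left(p \right)} = -2 + \frac{6 + 0 p}{6} = -2 + \frac{6 + 0}{6} = -2 + \frac{1}{6} \cdot 6 = -2 + 1 = -1$)
$J{\left(r \right)} = 0$ ($J{\left(r \right)} = 0 \left(2 + r\right) = 0$)
$h = -48$ ($h = \left(-24\right) 2 = -48$)
$\left(J{\left(C \right)} + h\right) q{\left(-1 \right)} = \left(0 - 48\right) \left(-1\right) = \left(-48\right) \left(-1\right) = 48$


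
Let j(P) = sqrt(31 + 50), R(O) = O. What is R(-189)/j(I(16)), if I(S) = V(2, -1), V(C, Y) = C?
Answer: -21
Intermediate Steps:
I(S) = 2
j(P) = 9 (j(P) = sqrt(81) = 9)
R(-189)/j(I(16)) = -189/9 = -189*1/9 = -21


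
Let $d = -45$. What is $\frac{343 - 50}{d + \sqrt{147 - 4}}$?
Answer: $- \frac{13185}{1882} - \frac{293 \sqrt{143}}{1882} \approx -8.8676$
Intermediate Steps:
$\frac{343 - 50}{d + \sqrt{147 - 4}} = \frac{343 - 50}{-45 + \sqrt{147 - 4}} = \frac{293}{-45 + \sqrt{143}}$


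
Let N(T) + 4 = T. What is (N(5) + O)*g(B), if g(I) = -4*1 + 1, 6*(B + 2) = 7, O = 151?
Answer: -456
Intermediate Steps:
B = -5/6 (B = -2 + (1/6)*7 = -2 + 7/6 = -5/6 ≈ -0.83333)
N(T) = -4 + T
g(I) = -3 (g(I) = -4 + 1 = -3)
(N(5) + O)*g(B) = ((-4 + 5) + 151)*(-3) = (1 + 151)*(-3) = 152*(-3) = -456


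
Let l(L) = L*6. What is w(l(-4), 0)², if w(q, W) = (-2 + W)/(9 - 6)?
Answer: 4/9 ≈ 0.44444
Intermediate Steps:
l(L) = 6*L
w(q, W) = -⅔ + W/3 (w(q, W) = (-2 + W)/3 = (-2 + W)*(⅓) = -⅔ + W/3)
w(l(-4), 0)² = (-⅔ + (⅓)*0)² = (-⅔ + 0)² = (-⅔)² = 4/9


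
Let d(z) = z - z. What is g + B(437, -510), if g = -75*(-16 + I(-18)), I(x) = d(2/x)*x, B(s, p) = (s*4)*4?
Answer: 8192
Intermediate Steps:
d(z) = 0
B(s, p) = 16*s (B(s, p) = (4*s)*4 = 16*s)
I(x) = 0 (I(x) = 0*x = 0)
g = 1200 (g = -75*(-16 + 0) = -75*(-16) = 1200)
g + B(437, -510) = 1200 + 16*437 = 1200 + 6992 = 8192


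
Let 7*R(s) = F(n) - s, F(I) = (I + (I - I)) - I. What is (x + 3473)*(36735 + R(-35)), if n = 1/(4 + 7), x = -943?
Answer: 92952200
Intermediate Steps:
n = 1/11 ≈ 0.090909
F(I) = 0 (F(I) = (I + 0) - I = I - I = 0)
R(s) = -s/7 (R(s) = (0 - s)/7 = (-s)/7 = -s/7)
(x + 3473)*(36735 + R(-35)) = (-943 + 3473)*(36735 - ⅐*(-35)) = 2530*(36735 + 5) = 2530*36740 = 92952200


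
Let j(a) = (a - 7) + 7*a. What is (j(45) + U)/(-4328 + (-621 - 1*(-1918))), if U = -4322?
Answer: 567/433 ≈ 1.3095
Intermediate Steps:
j(a) = -7 + 8*a (j(a) = (-7 + a) + 7*a = -7 + 8*a)
(j(45) + U)/(-4328 + (-621 - 1*(-1918))) = ((-7 + 8*45) - 4322)/(-4328 + (-621 - 1*(-1918))) = ((-7 + 360) - 4322)/(-4328 + (-621 + 1918)) = (353 - 4322)/(-4328 + 1297) = -3969/(-3031) = -3969*(-1/3031) = 567/433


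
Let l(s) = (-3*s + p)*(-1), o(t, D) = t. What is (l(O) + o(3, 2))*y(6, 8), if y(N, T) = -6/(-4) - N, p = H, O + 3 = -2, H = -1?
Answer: 99/2 ≈ 49.500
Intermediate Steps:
O = -5 (O = -3 - 2 = -5)
p = -1
y(N, T) = 3/2 - N (y(N, T) = -6*(-¼) - N = 3/2 - N)
l(s) = 1 + 3*s (l(s) = (-3*s - 1)*(-1) = (-1 - 3*s)*(-1) = 1 + 3*s)
(l(O) + o(3, 2))*y(6, 8) = ((1 + 3*(-5)) + 3)*(3/2 - 1*6) = ((1 - 15) + 3)*(3/2 - 6) = (-14 + 3)*(-9/2) = -11*(-9/2) = 99/2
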